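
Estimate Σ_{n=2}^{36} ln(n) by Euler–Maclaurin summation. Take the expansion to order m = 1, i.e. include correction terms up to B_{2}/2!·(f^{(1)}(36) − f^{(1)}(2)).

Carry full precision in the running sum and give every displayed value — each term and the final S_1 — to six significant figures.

∫_2^36 ln(x) dx evaluates to 93.6204.
Endpoint term: (f(2) + f(36))/2 = (0.693147 + 3.58352)/2 = 2.13833.
Running total after boundary: 95.7587.
Order-1 term: 1/12 · (0.0277778 − 0.500000) = -0.0393519.

S_1 ≈ 95.7194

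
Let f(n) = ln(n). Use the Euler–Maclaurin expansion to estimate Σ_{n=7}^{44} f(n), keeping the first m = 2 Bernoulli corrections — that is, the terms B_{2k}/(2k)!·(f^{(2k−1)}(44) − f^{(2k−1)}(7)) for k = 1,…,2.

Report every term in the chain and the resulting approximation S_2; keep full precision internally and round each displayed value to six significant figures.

∫_7^44 ln(x) dx evaluates to 115.883.
½[f(7) + f(44)] = ½[1.94591 + 3.78419] = 2.86505.
Running total after boundary: 118.748.
k=1: B_{2}/(2)! × [f^{(1)}(44) − f^{(1)}(7)] = 1/12 × (0.0227273 − 0.142857) = -0.0100108.
Partial sum through k=1: 118.738.
k=2: B_{4}/(4)! × [f^{(3)}(44) − f^{(3)}(7)] = −1/720 × (2.34786e-05 − 0.00583090) = 8.06587e-06.

S_2 ≈ 118.738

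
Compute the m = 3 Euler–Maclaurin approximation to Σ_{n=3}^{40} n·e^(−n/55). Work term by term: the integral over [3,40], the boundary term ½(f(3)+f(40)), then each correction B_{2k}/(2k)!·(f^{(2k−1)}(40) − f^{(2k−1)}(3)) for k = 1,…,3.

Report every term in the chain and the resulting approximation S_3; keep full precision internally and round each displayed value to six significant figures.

S_3 ≈ 506.831

The integral term ∫_3^40 x·e^(−x/55) dx = 495.809.
Boundary: ½(f(3) + f(40)) = ½(2.84075 + 19.3290) = 11.0849.
So far: 506.894.
k=1: B_{2}/(2)! × [f^{(1)}(40) − f^{(1)}(3)] = 1/12 × (0.131789 − 0.895266) = -0.0636231.
Partial sum through k=1: 506.831.
k=2: B_{4}/(4)! × [f^{(3)}(40) − f^{(3)}(3)] = −1/720 × (0.000363054 − 0.000922015) = 7.76335e-07.
Partial sum through k=2: 506.831.
k=3: B_{6}/(6)! × [f^{(5)}(40) − f^{(5)}(3)] = 1/30240 × (2.25634e-07 − 5.11760e-07) = -9.46186e-12.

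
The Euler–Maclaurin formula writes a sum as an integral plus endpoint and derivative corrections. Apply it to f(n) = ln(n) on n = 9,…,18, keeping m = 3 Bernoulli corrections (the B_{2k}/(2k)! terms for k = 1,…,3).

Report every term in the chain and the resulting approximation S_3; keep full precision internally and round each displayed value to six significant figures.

S_3 ≈ 25.7908

The integral term ∫_9^18 ln(x) dx = 23.2517.
Boundary: ½(f(9) + f(18)) = ½(2.19722 + 2.89037) = 2.54380.
So far: 25.7955.
Order-1 term: 1/12 · (0.0555556 − 0.111111) = -0.00462963.
Partial sum through k=1: 25.7908.
Order-2 term: −1/720 · (0.000342936 − 0.00274348) = 3.33410e-06.
Partial sum through k=2: 25.7908.
Order-3 term: 1/30240 · (1.27013e-05 − 0.000406442) = -1.30205e-08.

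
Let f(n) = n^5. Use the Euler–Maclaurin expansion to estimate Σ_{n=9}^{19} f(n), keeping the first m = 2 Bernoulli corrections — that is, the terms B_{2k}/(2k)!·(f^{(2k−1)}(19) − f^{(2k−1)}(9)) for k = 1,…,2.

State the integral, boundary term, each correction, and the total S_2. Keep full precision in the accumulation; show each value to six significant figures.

S_2 ≈ 9.07152e+06

The integral term ∫_9^19 x^5 dx = 7.75241e+06.
Endpoint term: (f(9) + f(19))/2 = (59049.0 + 2.47610e+06)/2 = 1.26757e+06.
So far: 9.01998e+06.
k=1: B_{2}/(2)! × [f^{(1)}(19) − f^{(1)}(9)] = 1/12 × (651605 − 32805.0) = 51566.7.
Running total after k=1: 9.07155e+06.
k=2: B_{4}/(4)! × [f^{(3)}(19) − f^{(3)}(9)] = −1/720 × (21660.0 − 4860.00) = -23.3333.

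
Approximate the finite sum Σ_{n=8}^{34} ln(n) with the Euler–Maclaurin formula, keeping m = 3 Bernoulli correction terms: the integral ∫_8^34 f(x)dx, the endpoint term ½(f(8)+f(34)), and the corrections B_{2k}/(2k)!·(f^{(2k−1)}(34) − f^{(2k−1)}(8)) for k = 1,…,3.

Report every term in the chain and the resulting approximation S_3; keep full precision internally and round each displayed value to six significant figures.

The integral term ∫_8^34 ln(x) dx = 77.2607.
Endpoint term: (f(8) + f(34))/2 = (2.07944 + 3.52636)/2 = 2.80290.
Running total after boundary: 80.0636.
k=1: B_{2}/(2)! × [f^{(1)}(34) − f^{(1)}(8)] = 1/12 × (0.0294118 − 0.125000) = -0.00796569.
After k=1: 80.0557.
k=2: B_{4}/(4)! × [f^{(3)}(34) − f^{(3)}(8)] = −1/720 × (5.08854e-05 − 0.00390625) = 5.35467e-06.
After k=2: 80.0557.
k=3: B_{6}/(6)! × [f^{(5)}(34) − f^{(5)}(8)] = 1/30240 × (5.28222e-07 − 0.000732422) = -2.42028e-08.

S_3 ≈ 80.0557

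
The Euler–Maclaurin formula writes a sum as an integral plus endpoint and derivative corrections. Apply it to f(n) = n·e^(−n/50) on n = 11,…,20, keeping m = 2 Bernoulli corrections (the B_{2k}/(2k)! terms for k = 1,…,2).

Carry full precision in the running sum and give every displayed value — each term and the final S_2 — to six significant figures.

The integral term ∫_11^20 x·e^(−x/50) dx = 101.562.
½[f(11) + f(20)] = ½[8.82771 + 13.4064] = 11.1171.
Integral + boundary = 112.679.
Correction k=1: B_{2}/2! · (f^{(1)}(20) − f^{(1)}(11)) = 1/12 · (0.402192 − 0.625965) = -0.0186477.
Partial sum through k=1: 112.661.
Correction k=2: B_{4}/4! · (f^{(3)}(20) − f^{(3)}(11)) = −1/720 · (0.000697133 − 0.000892401) = 2.71206e-07.

S_2 ≈ 112.661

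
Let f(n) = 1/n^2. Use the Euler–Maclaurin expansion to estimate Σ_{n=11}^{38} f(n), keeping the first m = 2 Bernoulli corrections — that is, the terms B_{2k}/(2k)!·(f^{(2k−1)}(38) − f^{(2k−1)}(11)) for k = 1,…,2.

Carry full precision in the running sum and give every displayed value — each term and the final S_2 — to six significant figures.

S_2 ≈ 0.0691938

The integral term ∫_11^38 1/x^2 dx = 0.0645933.
Boundary: ½(f(11) + f(38)) = ½(0.00826446 + 0.000692521) = 0.00447849.
Running total after boundary: 0.0690718.
k=1: B_{2}/(2)! × [f^{(1)}(38) − f^{(1)}(11)] = 1/12 × (-3.64485e-05 − (-0.00150263)) = 0.000122182.
After k=1: 0.0691940.
k=2: B_{4}/(4)! × [f^{(3)}(38) − f^{(3)}(11)] = −1/720 × (-3.02896e-07 − (-0.000149021)) = -2.06553e-07.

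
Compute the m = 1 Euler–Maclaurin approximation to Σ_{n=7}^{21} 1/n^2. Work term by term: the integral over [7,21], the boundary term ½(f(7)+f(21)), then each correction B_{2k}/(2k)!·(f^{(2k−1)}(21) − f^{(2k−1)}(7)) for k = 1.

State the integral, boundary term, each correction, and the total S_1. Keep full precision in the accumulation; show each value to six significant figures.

∫_7^21 1/x^2 dx evaluates to 0.0952381.
Boundary: ½(f(7) + f(21)) = ½(0.0204082 + 0.00226757) = 0.0113379.
So far: 0.106576.
Order-1 term: 1/12 · (-0.000215959 − (-0.00583090)) = 0.000467912.

S_1 ≈ 0.107044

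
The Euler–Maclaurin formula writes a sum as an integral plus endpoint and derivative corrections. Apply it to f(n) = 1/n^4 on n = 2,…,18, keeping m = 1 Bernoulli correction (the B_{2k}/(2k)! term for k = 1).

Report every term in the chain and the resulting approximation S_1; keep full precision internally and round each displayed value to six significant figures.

S_1 ≈ 0.0832808

The integral term ∫_2^18 1/x^4 dx = 0.0416095.
Endpoint term: (f(2) + f(18))/2 = (0.0625000 + 9.52599e-06)/2 = 0.0312548.
So far: 0.0728643.
Order-1 term: 1/12 · (-2.11689e-06 − (-0.125000)) = 0.0104165.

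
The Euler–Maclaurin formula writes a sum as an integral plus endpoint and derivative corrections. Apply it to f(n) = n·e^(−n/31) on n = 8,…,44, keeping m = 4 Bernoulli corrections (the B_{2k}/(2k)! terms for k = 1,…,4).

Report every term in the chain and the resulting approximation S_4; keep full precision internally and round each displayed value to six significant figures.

The integral term ∫_8^44 x·e^(−x/31) dx = 371.660.
Endpoint term: (f(8) + f(44))/2 = (6.18036 + 10.6423)/2 = 8.41132.
Integral + boundary = 380.071.
Correction k=1: B_{2}/2! · (f^{(1)}(44) − f^{(1)}(8)) = 1/12 · (-0.101429 − 0.573179) = -0.0562173.
Running total after k=1: 380.015.
Correction k=2: B_{4}/4! · (f^{(3)}(44) − f^{(3)}(8)) = −1/720 · (0.000397826 − 0.00220423) = 2.50890e-06.
Running total after k=2: 380.015.
Correction k=3: B_{6}/6! · (f^{(5)}(44) − f^{(5)}(8)) = 1/30240 · (9.37770e-07 − 3.96673e-06) = -1.00164e-10.
Running total after k=3: 380.015.
Correction k=4: B_{8}/8! · (f^{(7)}(44) − f^{(7)}(8)) = −1/1209600 · (1.52088e-09 − 5.86865e-09) = 3.59439e-15.

S_4 ≈ 380.015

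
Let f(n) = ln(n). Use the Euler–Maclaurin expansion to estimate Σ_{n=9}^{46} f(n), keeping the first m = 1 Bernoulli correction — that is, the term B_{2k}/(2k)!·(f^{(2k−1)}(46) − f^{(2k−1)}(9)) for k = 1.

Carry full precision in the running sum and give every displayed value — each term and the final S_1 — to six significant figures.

∫_9^46 ln(x) dx evaluates to 119.342.
Endpoint term: (f(9) + f(46))/2 = (2.19722 + 3.82864)/2 = 3.01293.
Running total after boundary: 122.355.
Order-1 term: 1/12 · (0.0217391 − 0.111111) = -0.00744767.

S_1 ≈ 122.348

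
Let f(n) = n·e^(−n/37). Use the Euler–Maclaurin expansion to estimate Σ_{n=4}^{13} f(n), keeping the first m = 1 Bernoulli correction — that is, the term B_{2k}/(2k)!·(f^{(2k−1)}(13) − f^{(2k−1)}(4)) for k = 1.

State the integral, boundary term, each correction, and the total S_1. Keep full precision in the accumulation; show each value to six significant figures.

S_1 ≈ 65.9821

∫_4^13 x·e^(−x/37) dx evaluates to 59.6414.
½[f(4) + f(13)] = ½[3.59012 + 9.14857] = 6.36935.
Running total after boundary: 66.0108.
Order-1 term: 1/12 · (0.456478 − 0.800500) = -0.0286685.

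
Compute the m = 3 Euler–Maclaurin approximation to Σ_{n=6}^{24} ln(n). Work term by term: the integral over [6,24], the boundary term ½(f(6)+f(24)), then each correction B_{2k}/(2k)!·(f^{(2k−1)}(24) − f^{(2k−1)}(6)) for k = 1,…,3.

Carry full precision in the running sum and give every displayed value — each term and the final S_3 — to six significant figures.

∫_6^24 ln(x) dx evaluates to 47.5227.
Boundary: ½(f(6) + f(24)) = ½(1.79176 + 3.17805) = 2.48491.
Integral + boundary = 50.0076.
Correction k=1: B_{2}/2! · (f^{(1)}(24) − f^{(1)}(6)) = 1/12 · (0.0416667 − 0.166667) = -0.0104167.
Partial sum through k=1: 49.9972.
Correction k=2: B_{4}/4! · (f^{(3)}(24) − f^{(3)}(6)) = −1/720 · (0.000144676 − 0.00925926) = 1.26591e-05.
Partial sum through k=2: 49.9972.
Correction k=3: B_{6}/6! · (f^{(5)}(24) − f^{(5)}(6)) = 1/30240 · (3.01408e-06 − 0.00308642) = -1.01964e-07.

S_3 ≈ 49.9972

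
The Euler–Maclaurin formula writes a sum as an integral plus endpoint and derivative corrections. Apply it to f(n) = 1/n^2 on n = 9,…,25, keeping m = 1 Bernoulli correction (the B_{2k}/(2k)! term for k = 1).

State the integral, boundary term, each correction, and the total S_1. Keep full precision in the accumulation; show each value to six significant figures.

Integral: ∫_9^25 1/x^2 dx = 0.0711111.
Endpoint term: (f(9) + f(25))/2 = (0.0123457 + 0.00160000)/2 = 0.00697284.
Running total after boundary: 0.0780840.
Correction k=1: B_{2}/2! · (f^{(1)}(25) − f^{(1)}(9)) = 1/12 · (-0.000128000 − (-0.00274348)) = 0.000217957.

S_1 ≈ 0.0783019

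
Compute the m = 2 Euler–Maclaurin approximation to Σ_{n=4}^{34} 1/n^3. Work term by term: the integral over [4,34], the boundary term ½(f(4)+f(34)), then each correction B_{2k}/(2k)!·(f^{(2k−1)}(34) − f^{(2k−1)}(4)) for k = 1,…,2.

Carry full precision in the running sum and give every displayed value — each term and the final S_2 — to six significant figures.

S_2 ≈ 0.0395987

The integral term ∫_4^34 1/x^3 dx = 0.0308175.
Endpoint term: (f(4) + f(34))/2 = (0.0156250 + 2.54427e-05)/2 = 0.00782522.
So far: 0.0386427.
Correction k=1: B_{2}/2! · (f^{(1)}(34) − f^{(1)}(4)) = 1/12 · (-2.24494e-06 − (-0.0117188)) = 0.000976375.
Running total after k=1: 0.0396191.
Correction k=2: B_{4}/4! · (f^{(3)}(34) − f^{(3)}(4)) = −1/720 · (-3.88399e-08 − (-0.0146484)) = -2.03450e-05.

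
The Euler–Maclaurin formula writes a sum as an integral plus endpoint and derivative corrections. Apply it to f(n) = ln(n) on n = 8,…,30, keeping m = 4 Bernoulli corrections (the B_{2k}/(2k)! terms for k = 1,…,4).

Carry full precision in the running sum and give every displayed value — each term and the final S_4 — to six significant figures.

S_4 ≈ 66.1331

The integral term ∫_8^30 ln(x) dx = 63.4004.
Boundary: ½(f(8) + f(30)) = ½(2.07944 + 3.40120) = 2.74032.
Running total after boundary: 66.1407.
Order-1 term: 1/12 · (0.0333333 − 0.125000) = -0.00763889.
Running total after k=1: 66.1331.
Order-2 term: −1/720 · (7.40741e-05 − 0.00390625) = 5.32247e-06.
Running total after k=2: 66.1331.
Order-3 term: 1/30240 · (9.87654e-07 − 0.000732422) = -2.41876e-08.
Running total after k=3: 66.1331.
Order-4 term: −1/1209600 · (3.29218e-08 − 0.000343323) = 2.83804e-10.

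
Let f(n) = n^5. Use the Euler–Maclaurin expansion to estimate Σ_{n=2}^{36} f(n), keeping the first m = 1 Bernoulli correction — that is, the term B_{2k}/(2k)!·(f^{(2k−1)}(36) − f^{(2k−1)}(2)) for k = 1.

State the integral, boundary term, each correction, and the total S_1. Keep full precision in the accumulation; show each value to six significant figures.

S_1 ≈ 3.93730e+08

∫_2^36 x^5 dx evaluates to 3.62797e+08.
Endpoint term: (f(2) + f(36))/2 = (32.0000 + 6.04662e+07)/2 = 3.02331e+07.
Running total after boundary: 3.93030e+08.
Correction k=1: B_{2}/2! · (f^{(1)}(36) − f^{(1)}(2)) = 1/12 · (8.39808e+06 − 80.0000) = 699833.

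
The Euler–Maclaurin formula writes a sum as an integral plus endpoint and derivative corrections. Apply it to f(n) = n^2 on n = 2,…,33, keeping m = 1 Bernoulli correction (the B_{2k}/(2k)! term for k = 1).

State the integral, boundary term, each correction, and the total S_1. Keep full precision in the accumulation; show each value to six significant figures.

S_1 ≈ 12528.0

∫_2^33 x^2 dx evaluates to 11976.3.
Boundary: ½(f(2) + f(33)) = ½(4.00000 + 1089.00) = 546.500.
Running total after boundary: 12522.8.
k=1: B_{2}/(2)! × [f^{(1)}(33) − f^{(1)}(2)] = 1/12 × (66.0000 − 4.00000) = 5.16667.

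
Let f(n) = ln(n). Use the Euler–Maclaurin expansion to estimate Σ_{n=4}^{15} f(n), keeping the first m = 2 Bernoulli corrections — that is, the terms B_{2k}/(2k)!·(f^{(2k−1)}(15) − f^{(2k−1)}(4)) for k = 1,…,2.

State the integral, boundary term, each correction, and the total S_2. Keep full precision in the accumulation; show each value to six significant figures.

S_2 ≈ 26.1075

The integral term ∫_4^15 ln(x) dx = 24.0756.
Boundary: ½(f(4) + f(15)) = ½(1.38629 + 2.70805) = 2.04717.
Running total after boundary: 26.1227.
Correction k=1: B_{2}/2! · (f^{(1)}(15) − f^{(1)}(4)) = 1/12 · (0.0666667 − 0.250000) = -0.0152778.
Running total after k=1: 26.1075.
Correction k=2: B_{4}/4! · (f^{(3)}(15) − f^{(3)}(4)) = −1/720 · (0.000592593 − 0.0312500) = 4.25797e-05.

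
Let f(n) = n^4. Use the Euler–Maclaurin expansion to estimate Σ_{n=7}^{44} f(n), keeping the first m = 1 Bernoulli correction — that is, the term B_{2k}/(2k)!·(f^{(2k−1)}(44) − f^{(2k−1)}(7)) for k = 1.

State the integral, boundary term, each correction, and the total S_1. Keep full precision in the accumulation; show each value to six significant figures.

S_1 ≈ 3.48834e+07

∫_7^44 x^4 dx evaluates to 3.29799e+07.
½[f(7) + f(44)] = ½[2401.00 + 3.74810e+06] = 1.87525e+06.
So far: 3.48551e+07.
Correction k=1: B_{2}/2! · (f^{(1)}(44) − f^{(1)}(7)) = 1/12 · (340736 − 1372.00) = 28280.3.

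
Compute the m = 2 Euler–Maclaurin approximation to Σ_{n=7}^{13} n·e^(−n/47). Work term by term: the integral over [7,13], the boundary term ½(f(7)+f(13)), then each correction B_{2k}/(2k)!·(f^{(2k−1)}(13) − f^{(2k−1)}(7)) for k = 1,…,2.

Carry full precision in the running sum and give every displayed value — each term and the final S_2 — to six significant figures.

The integral term ∫_7^13 x·e^(−x/47) dx = 48.2240.
Boundary: ½(f(7) + f(13)) = ½(6.03137 + 9.85869) = 7.94503.
Integral + boundary = 56.1690.
Correction k=1: B_{2}/2! · (f^{(1)}(13) − f^{(1)}(7)) = 1/12 · (0.548602 − 0.733297) = -0.0153913.
Running total after k=1: 56.1536.
Correction k=2: B_{4}/4! · (f^{(3)}(13) − f^{(3)}(7)) = −1/720 · (0.000934959 − 0.00111206) = 2.45977e-07.

S_2 ≈ 56.1536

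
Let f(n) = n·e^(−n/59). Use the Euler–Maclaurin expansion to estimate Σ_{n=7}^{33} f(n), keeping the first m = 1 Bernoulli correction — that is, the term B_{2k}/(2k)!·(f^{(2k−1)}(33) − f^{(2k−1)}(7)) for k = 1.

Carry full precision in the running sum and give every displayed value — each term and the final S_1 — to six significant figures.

S_1 ≈ 368.224

The integral term ∫_7^33 x·e^(−x/59) dx = 355.729.
Boundary: ½(f(7) + f(33)) = ½(6.21687 + 18.8627) = 12.5398.
So far: 368.269.
Correction k=1: B_{2}/2! · (f^{(1)}(33) − f^{(1)}(7)) = 1/12 · (0.251890 − 0.782753) = -0.0442386.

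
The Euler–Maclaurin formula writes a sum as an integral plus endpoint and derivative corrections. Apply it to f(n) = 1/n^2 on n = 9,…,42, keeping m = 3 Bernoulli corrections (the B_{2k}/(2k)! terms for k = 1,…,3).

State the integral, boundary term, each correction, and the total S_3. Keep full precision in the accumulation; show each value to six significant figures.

Integral: ∫_9^42 1/x^2 dx = 0.0873016.
Endpoint term: (f(9) + f(42))/2 = (0.0123457 + 0.000566893)/2 = 0.00645629.
Integral + boundary = 0.0937579.
Order-1 term: 1/12 · (-2.69949e-05 − (-0.00274348)) = 0.000226374.
Partial sum through k=1: 0.0939842.
Order-2 term: −1/720 · (-1.83639e-07 − (-0.000406442)) = -5.64248e-07.
Partial sum through k=2: 0.0939837.
Order-3 term: 1/30240 · (-3.12311e-09 − (-0.000150534)) = 4.97788e-09.

S_3 ≈ 0.0939837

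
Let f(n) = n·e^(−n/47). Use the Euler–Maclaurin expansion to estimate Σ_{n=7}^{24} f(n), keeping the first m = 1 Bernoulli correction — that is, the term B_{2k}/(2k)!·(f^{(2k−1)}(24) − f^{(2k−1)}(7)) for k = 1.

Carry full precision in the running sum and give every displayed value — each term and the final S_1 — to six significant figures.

S_1 ≈ 194.407

The integral term ∫_7^24 x·e^(−x/47) dx = 184.227.
Boundary: ½(f(7) + f(24)) = ½(6.03137 + 14.4027) = 10.2170.
Integral + boundary = 194.444.
Order-1 term: 1/12 · (0.293672 − 0.733297) = -0.0366354.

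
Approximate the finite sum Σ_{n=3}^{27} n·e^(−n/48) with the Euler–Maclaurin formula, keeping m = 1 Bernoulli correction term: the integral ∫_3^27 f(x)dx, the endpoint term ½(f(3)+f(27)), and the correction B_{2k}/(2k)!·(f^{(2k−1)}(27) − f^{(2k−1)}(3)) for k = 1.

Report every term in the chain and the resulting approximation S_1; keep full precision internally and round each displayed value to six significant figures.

The integral term ∫_3^27 x·e^(−x/48) dx = 248.465.
Boundary: ½(f(3) + f(27)) = ½(2.81824 + 15.3841) = 9.10119.
Running total after boundary: 257.566.
k=1: B_{2}/(2)! × [f^{(1)}(27) − f^{(1)}(3)] = 1/12 × (0.249280 − 0.880700) = -0.0526183.

S_1 ≈ 257.514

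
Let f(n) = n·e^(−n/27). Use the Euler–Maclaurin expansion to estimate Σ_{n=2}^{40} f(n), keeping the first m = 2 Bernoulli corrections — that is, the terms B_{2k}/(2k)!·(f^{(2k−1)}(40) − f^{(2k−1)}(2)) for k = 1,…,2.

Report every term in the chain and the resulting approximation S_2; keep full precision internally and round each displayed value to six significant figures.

∫_2^40 x·e^(−x/27) dx evaluates to 315.909.
Endpoint term: (f(2) + f(40))/2 = (1.85721 + 9.09203)/2 = 5.47462.
Integral + boundary = 321.384.
Correction k=1: B_{2}/2! · (f^{(1)}(40) − f^{(1)}(2)) = 1/12 · (-0.109441 − 0.859818) = -0.0807715.
Running total after k=1: 321.303.
Correction k=2: B_{4}/4! · (f^{(3)}(40) − f^{(3)}(2)) = −1/720 · (0.000473471 − 0.00372706) = 4.51887e-06.

S_2 ≈ 321.303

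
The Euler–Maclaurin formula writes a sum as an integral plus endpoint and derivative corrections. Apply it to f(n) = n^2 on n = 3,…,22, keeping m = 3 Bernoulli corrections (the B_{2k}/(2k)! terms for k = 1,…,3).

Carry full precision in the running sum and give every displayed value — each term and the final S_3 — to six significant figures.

S_3 ≈ 3790.00

The integral term ∫_3^22 x^2 dx = 3540.33.
Endpoint term: (f(3) + f(22))/2 = (9.00000 + 484.000)/2 = 246.500.
Running total after boundary: 3786.83.
k=1: B_{2}/(2)! × [f^{(1)}(22) − f^{(1)}(3)] = 1/12 × (44.0000 − 6.00000) = 3.16667.
Running total after k=1: 3790.00.
k=2: B_{4}/(4)! × [f^{(3)}(22) − f^{(3)}(3)] = −1/720 × (0.00000 − 0.00000) = 0.00000.
Running total after k=2: 3790.00.
k=3: B_{6}/(6)! × [f^{(5)}(22) − f^{(5)}(3)] = 1/30240 × (0.00000 − 0.00000) = 0.00000.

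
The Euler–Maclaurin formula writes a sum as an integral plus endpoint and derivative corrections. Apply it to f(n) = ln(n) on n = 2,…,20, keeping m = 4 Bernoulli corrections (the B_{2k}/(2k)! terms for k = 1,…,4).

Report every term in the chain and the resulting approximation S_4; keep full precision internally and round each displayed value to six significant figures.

Integral: ∫_2^20 ln(x) dx = 40.5284.
½[f(2) + f(20)] = ½[0.693147 + 2.99573] = 1.84444.
So far: 42.3728.
Order-1 term: 1/12 · (0.0500000 − 0.500000) = -0.0375000.
Partial sum through k=1: 42.3353.
Order-2 term: −1/720 · (0.000250000 − 0.250000) = 0.000346875.
Partial sum through k=2: 42.3356.
Order-3 term: 1/30240 · (7.50000e-06 − 0.750000) = -2.48013e-05.
Partial sum through k=3: 42.3356.
Order-4 term: −1/1209600 · (5.62500e-07 − 5.62500) = 4.65030e-06.

S_4 ≈ 42.3356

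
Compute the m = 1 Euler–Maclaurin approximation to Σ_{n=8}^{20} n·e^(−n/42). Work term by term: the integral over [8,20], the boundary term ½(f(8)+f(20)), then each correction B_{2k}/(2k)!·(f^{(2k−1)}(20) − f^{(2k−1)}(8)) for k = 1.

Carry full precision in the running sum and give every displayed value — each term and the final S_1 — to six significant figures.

S_1 ≈ 127.814

Integral: ∫_8^20 x·e^(−x/42) dx = 118.325.
Boundary: ½(f(8) + f(20)) = ½(6.61252 + 12.4229) = 9.51771.
So far: 127.843.
k=1: B_{2}/(2)! × [f^{(1)}(20) − f^{(1)}(8)] = 1/12 × (0.325362 − 0.669124) = -0.0286469.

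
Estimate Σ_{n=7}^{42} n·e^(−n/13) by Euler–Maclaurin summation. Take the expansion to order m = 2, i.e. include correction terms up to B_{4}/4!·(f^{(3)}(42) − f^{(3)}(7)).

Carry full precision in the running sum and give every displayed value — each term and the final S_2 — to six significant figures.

∫_7^42 x·e^(−x/13) dx evaluates to 123.486.
½[f(7) + f(42)] = ½[4.08552 + 1.66014] = 2.87283.
Running total after boundary: 126.359.
k=1: B_{2}/(2)! × [f^{(1)}(42) − f^{(1)}(7)] = 1/12 × (-0.0881758 − 0.269375) = -0.0297959.
After k=1: 126.329.
k=2: B_{4}/(4)! × [f^{(3)}(42) − f^{(3)}(7)] = −1/720 × (-5.39742e-05 − 0.00850098) = 1.18819e-05.

S_2 ≈ 126.329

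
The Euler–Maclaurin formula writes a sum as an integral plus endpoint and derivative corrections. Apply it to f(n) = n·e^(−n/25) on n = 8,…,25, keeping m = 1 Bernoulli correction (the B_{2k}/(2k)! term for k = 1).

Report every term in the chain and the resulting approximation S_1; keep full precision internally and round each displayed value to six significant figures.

Integral: ∫_8^25 x·e^(−x/25) dx = 139.224.
½[f(8) + f(25)] = ½[5.80919 + 9.19699] = 7.50309.
So far: 146.727.
Order-1 term: 1/12 · (0.00000 − 0.493781) = -0.0411484.

S_1 ≈ 146.686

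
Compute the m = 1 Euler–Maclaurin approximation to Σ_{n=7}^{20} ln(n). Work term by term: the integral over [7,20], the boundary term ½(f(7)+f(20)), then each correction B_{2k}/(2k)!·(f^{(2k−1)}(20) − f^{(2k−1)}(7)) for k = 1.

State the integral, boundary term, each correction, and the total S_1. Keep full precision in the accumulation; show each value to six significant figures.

S_1 ≈ 35.7564

The integral term ∫_7^20 ln(x) dx = 33.2933.
Endpoint term: (f(7) + f(20))/2 = (1.94591 + 2.99573)/2 = 2.47082.
So far: 35.7641.
Order-1 term: 1/12 · (0.0500000 − 0.142857) = -0.00773810.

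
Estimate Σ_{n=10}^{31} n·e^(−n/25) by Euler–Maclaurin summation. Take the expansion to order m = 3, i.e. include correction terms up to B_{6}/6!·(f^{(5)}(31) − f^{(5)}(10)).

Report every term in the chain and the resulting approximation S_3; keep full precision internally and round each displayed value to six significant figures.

The integral term ∫_10^31 x·e^(−x/25) dx = 181.392.
Endpoint term: (f(10) + f(31))/2 = (6.70320 + 8.97091)/2 = 7.83706.
Running total after boundary: 189.229.
Correction k=1: B_{2}/2! · (f^{(1)}(31) − f^{(1)}(10)) = 1/12 · (-0.0694522 − 0.402192) = -0.0393037.
After k=1: 189.190.
Correction k=2: B_{4}/4! · (f^{(3)}(31) − f^{(3)}(10)) = −1/720 · (0.000814906 − 0.00278853) = 2.74115e-06.
After k=2: 189.190.
Correction k=3: B_{6}/6! · (f^{(5)}(31) − f^{(5)}(10)) = 1/30240 · (2.78550e-06 − 7.89369e-06) = -1.68922e-10.

S_3 ≈ 189.190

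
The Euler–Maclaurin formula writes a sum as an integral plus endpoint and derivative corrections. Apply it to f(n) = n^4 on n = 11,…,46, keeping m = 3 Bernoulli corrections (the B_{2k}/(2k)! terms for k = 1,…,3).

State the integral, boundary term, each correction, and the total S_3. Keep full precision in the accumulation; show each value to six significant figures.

S_3 ≈ 4.34384e+07

The integral term ∫_11^46 x^4 dx = 4.11604e+07.
Endpoint term: (f(11) + f(46))/2 = (14641.0 + 4.47746e+06)/2 = 2.24605e+06.
Running total after boundary: 4.34064e+07.
Correction k=1: B_{2}/2! · (f^{(1)}(46) − f^{(1)}(11)) = 1/12 · (389344 − 5324.00) = 32001.7.
Partial sum through k=1: 4.34384e+07.
Correction k=2: B_{4}/4! · (f^{(3)}(46) − f^{(3)}(11)) = −1/720 · (1104.00 − 264.000) = -1.16667.
Partial sum through k=2: 4.34384e+07.
Correction k=3: B_{6}/6! · (f^{(5)}(46) − f^{(5)}(11)) = 1/30240 · (0.00000 − 0.00000) = 0.00000.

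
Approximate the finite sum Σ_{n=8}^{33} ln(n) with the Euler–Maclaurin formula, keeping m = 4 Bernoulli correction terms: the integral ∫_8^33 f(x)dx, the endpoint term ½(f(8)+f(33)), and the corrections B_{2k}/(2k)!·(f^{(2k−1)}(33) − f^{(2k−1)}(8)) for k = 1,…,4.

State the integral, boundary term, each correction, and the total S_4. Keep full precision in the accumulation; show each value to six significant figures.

S_4 ≈ 76.5293

∫_8^33 ln(x) dx evaluates to 73.7492.
Endpoint term: (f(8) + f(33))/2 = (2.07944 + 3.49651)/2 = 2.78797.
So far: 76.5372.
k=1: B_{2}/(2)! × [f^{(1)}(33) − f^{(1)}(8)] = 1/12 × (0.0303030 − 0.125000) = -0.00789141.
After k=1: 76.5293.
k=2: B_{4}/(4)! × [f^{(3)}(33) − f^{(3)}(8)] = −1/720 × (5.56529e-05 − 0.00390625) = 5.34805e-06.
After k=2: 76.5293.
k=3: B_{6}/(6)! × [f^{(5)}(33) − f^{(5)}(8)] = 1/30240 × (6.13256e-07 − 0.000732422) = -2.42000e-08.
After k=3: 76.5293.
k=4: B_{8}/(8)! × [f^{(7)}(33) − f^{(7)}(8)] = −1/1209600 × (1.68941e-08 − 0.000343323) = 2.83818e-10.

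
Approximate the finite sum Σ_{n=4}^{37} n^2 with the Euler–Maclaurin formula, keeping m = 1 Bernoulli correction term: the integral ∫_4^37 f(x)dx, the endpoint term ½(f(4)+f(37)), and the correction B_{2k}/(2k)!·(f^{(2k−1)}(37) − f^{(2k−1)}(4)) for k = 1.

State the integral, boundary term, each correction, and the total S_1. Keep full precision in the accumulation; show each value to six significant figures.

S_1 ≈ 17561.0

∫_4^37 x^2 dx evaluates to 16863.0.
Boundary: ½(f(4) + f(37)) = ½(16.0000 + 1369.00) = 692.500.
So far: 17555.5.
Correction k=1: B_{2}/2! · (f^{(1)}(37) − f^{(1)}(4)) = 1/12 · (74.0000 − 8.00000) = 5.50000.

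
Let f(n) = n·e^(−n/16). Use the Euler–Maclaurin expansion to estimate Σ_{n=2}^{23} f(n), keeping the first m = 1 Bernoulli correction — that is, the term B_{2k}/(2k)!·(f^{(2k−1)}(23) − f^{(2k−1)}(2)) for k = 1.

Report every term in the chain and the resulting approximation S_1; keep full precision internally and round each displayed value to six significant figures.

∫_2^23 x·e^(−x/16) dx evaluates to 105.946.
Endpoint term: (f(2) + f(23))/2 = (1.76499 + 5.46298)/2 = 3.61399.
So far: 109.560.
Order-1 term: 1/12 · (-0.103915 − 0.772185) = -0.0730083.

S_1 ≈ 109.487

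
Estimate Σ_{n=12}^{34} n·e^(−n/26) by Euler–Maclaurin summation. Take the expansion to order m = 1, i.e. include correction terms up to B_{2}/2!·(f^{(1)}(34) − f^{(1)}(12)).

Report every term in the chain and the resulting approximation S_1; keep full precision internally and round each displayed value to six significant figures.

∫_12^34 x·e^(−x/26) dx evaluates to 200.858.
½[f(12) + f(34)] = ½[7.56376 + 9.19508] = 8.37942.
Running total after boundary: 209.237.
k=1: B_{2}/(2)! × [f^{(1)}(34) − f^{(1)}(12)] = 1/12 × (-0.0832134 − 0.339399) = -0.0352177.

S_1 ≈ 209.202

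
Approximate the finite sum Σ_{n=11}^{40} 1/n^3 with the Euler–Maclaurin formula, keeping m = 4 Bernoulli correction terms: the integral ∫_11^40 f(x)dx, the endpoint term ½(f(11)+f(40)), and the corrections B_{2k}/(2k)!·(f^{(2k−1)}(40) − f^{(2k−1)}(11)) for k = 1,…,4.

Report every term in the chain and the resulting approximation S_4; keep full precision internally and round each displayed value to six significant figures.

The integral term ∫_11^40 1/x^3 dx = 0.00381973.
Endpoint term: (f(11) + f(40))/2 = (0.000751315 + 1.56250e-05)/2 = 0.000383470.
Integral + boundary = 0.00420320.
k=1: B_{2}/(2)! × [f^{(1)}(40) − f^{(1)}(11)] = 1/12 × (-1.17187e-06 − (-0.000204904)) = 1.69777e-05.
After k=1: 0.00422018.
k=2: B_{4}/(4)! × [f^{(3)}(40) − f^{(3)}(11)] = −1/720 × (-1.46484e-08 − (-3.38684e-05)) = -4.70191e-08.
After k=2: 0.00422013.
k=3: B_{6}/(6)! × [f^{(5)}(40) − f^{(5)}(11)] = 1/30240 × (-3.84521e-10 − (-1.17560e-05)) = 3.88743e-10.
After k=3: 0.00422013.
k=4: B_{8}/(8)! × [f^{(7)}(40) − f^{(7)}(11)] = −1/1209600 × (-1.73035e-11 − (-6.99530e-06)) = -5.78314e-12.

S_4 ≈ 0.00422013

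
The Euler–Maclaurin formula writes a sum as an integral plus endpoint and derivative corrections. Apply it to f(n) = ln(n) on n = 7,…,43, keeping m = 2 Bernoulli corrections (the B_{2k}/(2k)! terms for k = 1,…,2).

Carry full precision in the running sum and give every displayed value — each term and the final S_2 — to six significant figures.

S_2 ≈ 114.954

Integral: ∫_7^43 ln(x) dx = 112.110.
Boundary: ½(f(7) + f(43)) = ½(1.94591 + 3.76120) = 2.85356.
So far: 114.964.
Order-1 term: 1/12 · (0.0232558 − 0.142857) = -0.00996678.
After k=1: 114.954.
Order-2 term: −1/720 · (2.51550e-05 − 0.00583090) = 8.06354e-06.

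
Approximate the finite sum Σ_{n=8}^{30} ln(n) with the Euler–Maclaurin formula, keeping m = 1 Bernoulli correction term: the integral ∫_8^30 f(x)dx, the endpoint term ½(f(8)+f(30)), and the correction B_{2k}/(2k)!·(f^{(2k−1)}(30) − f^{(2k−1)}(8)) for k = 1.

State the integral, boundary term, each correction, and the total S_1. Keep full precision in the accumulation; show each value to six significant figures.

S_1 ≈ 66.1331

The integral term ∫_8^30 ln(x) dx = 63.4004.
Endpoint term: (f(8) + f(30))/2 = (2.07944 + 3.40120)/2 = 2.74032.
So far: 66.1407.
k=1: B_{2}/(2)! × [f^{(1)}(30) − f^{(1)}(8)] = 1/12 × (0.0333333 − 0.125000) = -0.00763889.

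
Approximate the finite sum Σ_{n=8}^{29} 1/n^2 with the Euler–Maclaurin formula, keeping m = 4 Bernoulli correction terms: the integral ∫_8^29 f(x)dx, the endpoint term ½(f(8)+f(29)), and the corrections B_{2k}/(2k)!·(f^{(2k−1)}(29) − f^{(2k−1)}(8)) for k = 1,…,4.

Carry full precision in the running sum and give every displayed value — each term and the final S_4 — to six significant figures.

S_4 ≈ 0.0992420

∫_8^29 1/x^2 dx evaluates to 0.0905172.
Endpoint term: (f(8) + f(29))/2 = (0.0156250 + 0.00118906)/2 = 0.00840703.
So far: 0.0989243.
Correction k=1: B_{2}/2! · (f^{(1)}(29) − f^{(1)}(8)) = 1/12 · (-8.20042e-05 − (-0.00390625)) = 0.000318687.
Running total after k=1: 0.0992430.
Correction k=2: B_{4}/4! · (f^{(3)}(29) − f^{(3)}(8)) = −1/720 · (-1.17010e-06 − (-0.000732422)) = -1.01563e-06.
Running total after k=2: 0.0992419.
Correction k=3: B_{6}/6! · (f^{(5)}(29) − f^{(5)}(8)) = 1/30240 · (-4.17394e-08 − (-0.000343323)) = 1.13519e-08.
Running total after k=3: 0.0992420.
Correction k=4: B_{8}/8! · (f^{(7)}(29) − f^{(7)}(8)) = −1/1209600 · (-2.77932e-09 − (-0.000300407)) = -2.48350e-10.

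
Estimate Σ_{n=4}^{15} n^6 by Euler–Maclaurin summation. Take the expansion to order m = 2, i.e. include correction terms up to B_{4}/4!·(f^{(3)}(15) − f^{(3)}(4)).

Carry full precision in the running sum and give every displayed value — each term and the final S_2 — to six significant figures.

S_2 ≈ 3.04821e+07

Integral: ∫_4^15 x^6 dx = 2.44061e+07.
Endpoint term: (f(4) + f(15))/2 = (4096.00 + 1.13906e+07)/2 = 5.69736e+06.
Running total after boundary: 3.01035e+07.
k=1: B_{2}/(2)! × [f^{(1)}(15) − f^{(1)}(4)] = 1/12 × (4.55625e+06 − 6144.00) = 379176.
Partial sum through k=1: 3.04827e+07.
k=2: B_{4}/(4)! × [f^{(3)}(15) − f^{(3)}(4)] = −1/720 × (405000 − 7680.00) = -551.833.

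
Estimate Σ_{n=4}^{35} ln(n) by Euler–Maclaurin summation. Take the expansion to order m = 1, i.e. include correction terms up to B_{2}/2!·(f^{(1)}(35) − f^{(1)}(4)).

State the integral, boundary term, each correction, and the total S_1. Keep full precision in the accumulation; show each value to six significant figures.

S_1 ≈ 90.3444

The integral term ∫_4^35 ln(x) dx = 87.8920.
Boundary: ½(f(4) + f(35)) = ½(1.38629 + 3.55535) = 2.47082.
So far: 90.3628.
Order-1 term: 1/12 · (0.0285714 − 0.250000) = -0.0184524.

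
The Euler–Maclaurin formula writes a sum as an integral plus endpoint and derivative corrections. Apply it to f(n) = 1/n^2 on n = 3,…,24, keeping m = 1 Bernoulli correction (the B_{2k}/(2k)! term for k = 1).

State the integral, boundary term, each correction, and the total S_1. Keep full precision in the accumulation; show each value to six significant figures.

Integral: ∫_3^24 1/x^2 dx = 0.291667.
½[f(3) + f(24)] = ½[0.111111 + 0.00173611] = 0.0564236.
So far: 0.348090.
Order-1 term: 1/12 · (-0.000144676 − (-0.0740741)) = 0.00616078.

S_1 ≈ 0.354251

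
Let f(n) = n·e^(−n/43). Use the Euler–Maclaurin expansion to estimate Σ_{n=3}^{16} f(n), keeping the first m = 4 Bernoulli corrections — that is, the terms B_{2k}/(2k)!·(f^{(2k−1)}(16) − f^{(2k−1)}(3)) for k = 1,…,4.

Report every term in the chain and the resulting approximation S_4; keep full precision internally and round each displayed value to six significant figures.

S_4 ≈ 102.852

Integral: ∫_3^16 x·e^(−x/43) dx = 95.9749.
Boundary: ½(f(3) + f(16)) = ½(2.79783 + 11.0286) = 6.91324.
So far: 102.888.
Correction k=1: B_{2}/2! · (f^{(1)}(16) − f^{(1)}(3)) = 1/12 · (0.432810 − 0.867545) = -0.0362279.
Partial sum through k=1: 102.852.
Correction k=2: B_{4}/4! · (f^{(3)}(16) − f^{(3)}(3)) = −1/720 · (0.000979659 − 0.00147797) = 6.92098e-07.
Partial sum through k=2: 102.852.
Correction k=3: B_{6}/6! · (f^{(5)}(16) − f^{(5)}(3)) = 1/30240 · (9.33067e-07 − 1.34491e-06) = -1.36192e-11.
Partial sum through k=3: 102.852.
Correction k=4: B_{8}/8! · (f^{(7)}(16) − f^{(7)}(3)) = −1/1209600 · (7.22716e-10 − 1.02244e-09) = 2.47787e-16.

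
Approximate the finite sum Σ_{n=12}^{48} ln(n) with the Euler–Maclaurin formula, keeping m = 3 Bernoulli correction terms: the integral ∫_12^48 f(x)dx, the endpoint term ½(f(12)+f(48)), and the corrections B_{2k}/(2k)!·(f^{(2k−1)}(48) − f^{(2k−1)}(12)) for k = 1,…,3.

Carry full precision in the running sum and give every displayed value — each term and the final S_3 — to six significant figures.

∫_12^48 ln(x) dx evaluates to 119.999.
½[f(12) + f(48)] = ½[2.48491 + 3.87120] = 3.17805.
So far: 123.177.
Order-1 term: 1/12 · (0.0208333 − 0.0833333) = -0.00520833.
After k=1: 123.172.
Order-2 term: −1/720 · (1.80845e-05 − 0.00115741) = 1.58239e-06.
After k=2: 123.172.
Order-3 term: 1/30240 · (9.41901e-08 − 9.64506e-05) = -3.18639e-09.

S_3 ≈ 123.172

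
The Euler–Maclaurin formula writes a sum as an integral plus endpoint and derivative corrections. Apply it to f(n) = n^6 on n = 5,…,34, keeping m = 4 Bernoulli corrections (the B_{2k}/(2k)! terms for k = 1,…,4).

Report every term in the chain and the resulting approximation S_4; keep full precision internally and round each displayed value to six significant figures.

S_4 ≈ 8.29844e+09

∫_5^34 x^6 dx evaluates to 7.50332e+09.
Endpoint term: (f(5) + f(34))/2 = (15625.0 + 1.54480e+09)/2 = 7.72410e+08.
Integral + boundary = 8.27573e+09.
Order-1 term: 1/12 · (2.72613e+08 − 18750.0) = 2.27161e+07.
After k=1: 8.29845e+09.
Order-2 term: −1/720 · (4.71648e+06 − 15000.0) = -6529.83.
After k=2: 8.29844e+09.
Order-3 term: 1/30240 · (24480.0 − 3600.00) = 0.690476.
After k=3: 8.29844e+09.
Order-4 term: −1/1209600 · (0.00000 − 0.00000) = 0.00000.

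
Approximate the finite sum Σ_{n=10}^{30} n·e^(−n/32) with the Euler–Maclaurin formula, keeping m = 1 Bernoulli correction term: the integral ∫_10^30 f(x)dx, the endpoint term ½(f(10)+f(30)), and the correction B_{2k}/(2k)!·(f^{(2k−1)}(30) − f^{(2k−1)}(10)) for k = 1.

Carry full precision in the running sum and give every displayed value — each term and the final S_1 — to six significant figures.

∫_10^30 x·e^(−x/32) dx evaluates to 206.346.
Endpoint term: (f(10) + f(30))/2 = (7.31616 + 11.7482)/2 = 9.53216.
So far: 215.878.
Order-1 term: 1/12 · (0.0244754 − 0.502986) = -0.0398759.

S_1 ≈ 215.838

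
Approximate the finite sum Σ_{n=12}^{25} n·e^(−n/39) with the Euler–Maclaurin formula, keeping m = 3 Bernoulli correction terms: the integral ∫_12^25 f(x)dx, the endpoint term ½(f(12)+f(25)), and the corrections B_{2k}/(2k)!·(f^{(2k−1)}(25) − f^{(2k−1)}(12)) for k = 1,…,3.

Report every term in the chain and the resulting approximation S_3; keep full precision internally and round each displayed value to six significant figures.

S_3 ≈ 158.392

Integral: ∫_12^25 x·e^(−x/39) dx = 147.424.
½[f(12) + f(25)] = ½[8.82170 + 13.1688] = 10.9952.
Running total after boundary: 158.419.
k=1: B_{2}/(2)! × [f^{(1)}(25) − f^{(1)}(12)] = 1/12 × (0.189090 − 0.508944) = -0.0266545.
Partial sum through k=1: 158.392.
k=2: B_{4}/(4)! × [f^{(3)}(25) − f^{(3)}(12)] = −1/720 × (0.000816959 − 0.00130127) = 6.72650e-07.
Partial sum through k=2: 158.392.
k=3: B_{6}/(6)! × [f^{(5)}(25) − f^{(5)}(12)] = 1/30240 × (9.92503e-07 − 1.49107e-06) = -1.64871e-11.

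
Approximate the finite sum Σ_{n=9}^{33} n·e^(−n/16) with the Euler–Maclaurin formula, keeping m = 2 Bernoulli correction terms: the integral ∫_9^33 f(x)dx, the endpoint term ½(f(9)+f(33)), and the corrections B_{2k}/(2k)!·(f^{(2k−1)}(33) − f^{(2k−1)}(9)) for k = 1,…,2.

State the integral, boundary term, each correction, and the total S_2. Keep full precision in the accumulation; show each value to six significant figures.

Integral: ∫_9^33 x·e^(−x/16) dx = 128.239.
½[f(9) + f(33)] = ½[5.12805 + 4.19548] = 4.66176.
Integral + boundary = 132.900.
Correction k=1: B_{2}/2! · (f^{(1)}(33) − f^{(1)}(9)) = 1/12 · (-0.135082 − 0.249280) = -0.0320301.
After k=1: 132.868.
Correction k=2: B_{4}/4! · (f^{(3)}(33) − f^{(3)}(9)) = −1/720 · (0.000465585 − 0.00542518) = 6.88832e-06.

S_2 ≈ 132.868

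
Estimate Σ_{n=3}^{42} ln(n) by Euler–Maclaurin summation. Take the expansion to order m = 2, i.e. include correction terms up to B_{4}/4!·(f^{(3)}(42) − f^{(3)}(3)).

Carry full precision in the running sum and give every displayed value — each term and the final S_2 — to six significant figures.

The integral term ∫_3^42 ln(x) dx = 114.686.
Boundary: ½(f(3) + f(42)) = ½(1.09861 + 3.73767) = 2.41814.
Integral + boundary = 117.104.
Order-1 term: 1/12 · (0.0238095 − 0.333333) = -0.0257937.
Partial sum through k=1: 117.079.
Order-2 term: −1/720 · (2.69949e-05 − 0.0740741) = 0.000102843.

S_2 ≈ 117.079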